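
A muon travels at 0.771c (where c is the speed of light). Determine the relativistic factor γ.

v/c = 0.771, so (v/c)² = 0.594441
1 - (v/c)² = 0.405559
γ = 1/√(0.405559) = 1.570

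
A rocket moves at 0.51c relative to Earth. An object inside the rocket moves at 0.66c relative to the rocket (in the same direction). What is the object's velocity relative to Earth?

u = (u' + v)/(1 + u'v/c²)
Numerator: 0.66 + 0.51 = 1.17
Denominator: 1 + 0.3366 = 1.3366
u = 1.17/1.3366 = 0.8754c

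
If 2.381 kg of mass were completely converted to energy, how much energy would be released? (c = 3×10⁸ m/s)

Using E = mc²:
c² = (3×10⁸)² = 9×10¹⁶ m²/s²
E = 2.381 × 9×10¹⁶ = 2.143×10¹⁷ J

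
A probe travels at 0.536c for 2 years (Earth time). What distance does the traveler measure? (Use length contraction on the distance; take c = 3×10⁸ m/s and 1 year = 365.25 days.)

Earth distance: d = v × t = 0.536c × 2 yr = 1.0149×10¹⁶ m
γ = 1.1845
d' = d/γ = 1.0149×10¹⁶/1.1845 = 8.568×10¹⁵ m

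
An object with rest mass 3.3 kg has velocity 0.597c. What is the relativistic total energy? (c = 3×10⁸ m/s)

γ = 1/√(1 - 0.597²) = 1.2465
mc² = 3.3 × (3×10⁸)² = 2.970×10¹⁷ J
E = γmc² = 1.2465 × 2.970×10¹⁷ = 3.702×10¹⁷ J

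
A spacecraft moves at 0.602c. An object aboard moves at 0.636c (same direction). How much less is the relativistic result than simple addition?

Classical: u' + v = 0.636 + 0.602 = 1.238c
Relativistic: u = (0.636 + 0.602)/(1 + 0.382872) = 1.238/1.382872 = 0.8952c
Difference: 1.238 - 0.8952 = 0.3428c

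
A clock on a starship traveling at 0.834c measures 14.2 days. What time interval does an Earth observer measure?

Proper time Δt₀ = 14.2 days
γ = 1/√(1 - 0.834²) = 1.8124
Δt = γΔt₀ = 1.8124 × 14.2 = 25.74 days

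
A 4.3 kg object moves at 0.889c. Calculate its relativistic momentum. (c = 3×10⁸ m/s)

γ = 1/√(1 - 0.889²) = 2.1838
v = 0.889 × 3×10⁸ = 2.667×10⁸ m/s
p = γmv = 2.1838 × 4.3 × 2.667×10⁸ = 2.504×10⁹ kg·m/s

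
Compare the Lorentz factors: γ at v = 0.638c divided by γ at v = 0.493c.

γ₁ = 1/√(1 - 0.638²) = 1.2986
γ₂ = 1/√(1 - 0.493²) = 1.1494
γ₁/γ₂ = 1.2986/1.1494 = 1.130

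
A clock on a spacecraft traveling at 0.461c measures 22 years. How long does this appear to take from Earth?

Proper time Δt₀ = 22 years
γ = 1/√(1 - 0.461²) = 1.127
Δt = γΔt₀ = 1.127 × 22 = 24.79 years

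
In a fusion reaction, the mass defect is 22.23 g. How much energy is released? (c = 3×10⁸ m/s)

Convert mass defect: Δm = 22.23 g = 0.02223 kg
E = Δm·c² = 0.02223 × (3×10⁸)²
= 0.02223 × 9×10¹⁶ = 2.001×10¹⁵ J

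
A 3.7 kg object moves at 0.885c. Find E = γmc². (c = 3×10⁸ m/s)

γ = 1/√(1 - 0.885²) = 2.1478
mc² = 3.7 × (3×10⁸)² = 3.330×10¹⁷ J
E = γmc² = 2.1478 × 3.330×10¹⁷ = 7.152×10¹⁷ J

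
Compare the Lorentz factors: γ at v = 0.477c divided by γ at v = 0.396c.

γ₁ = 1/√(1 - 0.477²) = 1.138
γ₂ = 1/√(1 - 0.396²) = 1.089
γ₁/γ₂ = 1.138/1.089 = 1.045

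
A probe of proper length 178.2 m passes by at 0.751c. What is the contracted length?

Proper length L₀ = 178.2 m
γ = 1/√(1 - 0.751²) = 1.514
L = L₀/γ = 178.2/1.514 = 117.7 m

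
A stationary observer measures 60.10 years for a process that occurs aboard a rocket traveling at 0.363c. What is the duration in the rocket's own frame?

Dilated time Δt = 60.10 years
γ = 1/√(1 - 0.363²) = 1.0732
Δt₀ = Δt/γ = 60.10/1.0732 = 56.00 years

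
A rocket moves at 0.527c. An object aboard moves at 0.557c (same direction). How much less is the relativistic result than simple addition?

Classical: u' + v = 0.557 + 0.527 = 1.084c
Relativistic: u = (0.557 + 0.527)/(1 + 0.293539) = 1.084/1.293539 = 0.8380c
Difference: 1.084 - 0.8380 = 0.2460c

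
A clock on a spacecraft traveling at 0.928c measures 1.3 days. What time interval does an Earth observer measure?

Proper time Δt₀ = 1.3 days
γ = 1/√(1 - 0.928²) = 2.684
Δt = γΔt₀ = 2.684 × 1.3 = 3.489 days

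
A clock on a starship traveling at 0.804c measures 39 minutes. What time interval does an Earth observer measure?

Proper time Δt₀ = 39 minutes
γ = 1/√(1 - 0.804²) = 1.6817
Δt = γΔt₀ = 1.6817 × 39 = 65.59 minutes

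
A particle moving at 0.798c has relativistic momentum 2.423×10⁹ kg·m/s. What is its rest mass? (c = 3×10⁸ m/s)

γ = 1/√(1 - 0.798²) = 1.6593
v = 0.798 × 3×10⁸ = 2.394×10⁸ m/s
m = p/(γv) = 2.423×10⁹/(1.6593 × 2.394×10⁸) = 6.100 kg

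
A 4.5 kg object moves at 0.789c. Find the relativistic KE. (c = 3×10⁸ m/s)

γ = 1/√(1 - 0.789²) = 1.6276
γ - 1 = 0.6276
KE = (γ-1)mc² = 0.6276 × 4.5 × (3×10⁸)² = 2.542×10¹⁷ J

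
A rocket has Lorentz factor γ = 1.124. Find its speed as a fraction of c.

From γ = 1/√(1 - v²/c²):
1/γ² = 1/1.124² = 0.7915
v²/c² = 1 - 0.7915 = 0.2085
v/c = √(0.2085) = 0.4566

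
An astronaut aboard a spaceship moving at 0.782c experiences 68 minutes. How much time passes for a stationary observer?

Proper time Δt₀ = 68 minutes
γ = 1/√(1 - 0.782²) = 1.604
Δt = γΔt₀ = 1.604 × 68 = 109.1 minutes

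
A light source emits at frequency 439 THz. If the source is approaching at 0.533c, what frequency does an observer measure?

β = v/c = 0.533
(1+β)/(1-β) = 1.533/0.467 = 3.2827
Doppler factor = √(3.2827) = 1.8118
f_obs = 439 × 1.8118 = 795.4 THz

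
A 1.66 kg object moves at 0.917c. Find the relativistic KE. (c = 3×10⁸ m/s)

γ = 1/√(1 - 0.917²) = 2.507
γ - 1 = 1.507
KE = (γ-1)mc² = 1.507 × 1.66 × (3×10⁸)² = 2.251×10¹⁷ J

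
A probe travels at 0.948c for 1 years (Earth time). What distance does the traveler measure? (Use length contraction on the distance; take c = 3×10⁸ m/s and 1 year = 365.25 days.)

Earth distance: d = v × t = 0.948c × 1 yr = 8.975×10¹⁵ m
γ = 3.142
d' = d/γ = 8.975×10¹⁵/3.142 = 2.856×10¹⁵ m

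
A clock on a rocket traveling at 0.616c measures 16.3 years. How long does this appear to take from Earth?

Proper time Δt₀ = 16.3 years
γ = 1/√(1 - 0.616²) = 1.2694
Δt = γΔt₀ = 1.2694 × 16.3 = 20.69 years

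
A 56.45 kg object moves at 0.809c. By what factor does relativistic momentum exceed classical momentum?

p_rel = γmv, p_class = mv
Ratio = γ = 1/√(1 - 0.809²) = 1.701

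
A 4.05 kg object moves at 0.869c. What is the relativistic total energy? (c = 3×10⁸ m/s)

γ = 1/√(1 - 0.869²) = 2.02097
mc² = 4.05 × (3×10⁸)² = 3.645×10¹⁷ J
E = γmc² = 2.02097 × 3.645×10¹⁷ = 7.366×10¹⁷ J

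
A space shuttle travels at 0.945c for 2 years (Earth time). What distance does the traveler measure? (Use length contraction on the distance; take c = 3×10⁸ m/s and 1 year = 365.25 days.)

Earth distance: d = v × t = 0.945c × 2 yr = 1.789×10¹⁶ m
γ = 3.057
d' = d/γ = 1.789×10¹⁶/3.057 = 5.852×10¹⁵ m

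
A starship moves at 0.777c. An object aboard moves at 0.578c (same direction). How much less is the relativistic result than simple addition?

Classical: u' + v = 0.578 + 0.777 = 1.355c
Relativistic: u = (0.578 + 0.777)/(1 + 0.449106) = 1.355/1.449106 = 0.9351c
Difference: 1.355 - 0.9351 = 0.4199c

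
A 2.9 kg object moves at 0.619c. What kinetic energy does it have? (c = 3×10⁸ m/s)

γ = 1/√(1 - 0.619²) = 1.27325
γ - 1 = 0.27325
KE = (γ-1)mc² = 0.27325 × 2.9 × (3×10⁸)² = 7.132×10¹⁶ J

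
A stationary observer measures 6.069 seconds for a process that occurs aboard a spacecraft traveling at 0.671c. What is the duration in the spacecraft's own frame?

Dilated time Δt = 6.069 seconds
γ = 1/√(1 - 0.671²) = 1.3487
Δt₀ = Δt/γ = 6.069/1.3487 = 4.500 seconds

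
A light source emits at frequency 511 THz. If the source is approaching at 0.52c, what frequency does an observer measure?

β = v/c = 0.52
(1+β)/(1-β) = 1.52/0.48 = 3.1667
Doppler factor = √(3.1667) = 1.7795
f_obs = 511 × 1.7795 = 909.3 THz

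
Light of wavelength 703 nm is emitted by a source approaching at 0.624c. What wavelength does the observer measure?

β = 0.624
Wavelength Doppler factor = √(0.376/1.624) = √(0.23153) = 0.4812
λ_obs = 703 × 0.4812 = 338.3 nm (blueshift)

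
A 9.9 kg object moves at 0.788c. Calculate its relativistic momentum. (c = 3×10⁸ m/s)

γ = 1/√(1 - 0.788²) = 1.624
v = 0.788 × 3×10⁸ = 2.364×10⁸ m/s
p = γmv = 1.624 × 9.9 × 2.364×10⁸ = 3.801×10⁹ kg·m/s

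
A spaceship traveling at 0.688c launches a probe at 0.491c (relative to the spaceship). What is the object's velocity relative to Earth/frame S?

u = (u' + v)/(1 + u'v/c²)
Numerator: 0.491 + 0.688 = 1.179
Denominator: 1 + 0.337808 = 1.337808
u = 1.179/1.337808 = 0.8813c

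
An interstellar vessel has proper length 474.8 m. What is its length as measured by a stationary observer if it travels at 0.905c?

Proper length L₀ = 474.8 m
γ = 1/√(1 - 0.905²) = 2.351
L = L₀/γ = 474.8/2.351 = 202.0 m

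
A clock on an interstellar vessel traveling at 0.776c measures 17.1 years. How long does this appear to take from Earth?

Proper time Δt₀ = 17.1 years
γ = 1/√(1 - 0.776²) = 1.5855
Δt = γΔt₀ = 1.5855 × 17.1 = 27.11 years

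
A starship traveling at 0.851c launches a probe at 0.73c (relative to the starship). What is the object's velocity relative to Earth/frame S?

u = (u' + v)/(1 + u'v/c²)
Numerator: 0.73 + 0.851 = 1.581
Denominator: 1 + 0.62123 = 1.62123
u = 1.581/1.62123 = 0.9752c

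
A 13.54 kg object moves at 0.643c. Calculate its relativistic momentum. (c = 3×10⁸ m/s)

γ = 1/√(1 - 0.643²) = 1.3057
v = 0.643 × 3×10⁸ = 1.929×10⁸ m/s
p = γmv = 1.3057 × 13.54 × 1.929×10⁸ = 3.410×10⁹ kg·m/s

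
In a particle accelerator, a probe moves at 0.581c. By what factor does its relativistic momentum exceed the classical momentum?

p_rel = γmv, p_class = mv
Ratio = γ = 1/√(1 - 0.581²)
= 1/√(0.662439) = 1.229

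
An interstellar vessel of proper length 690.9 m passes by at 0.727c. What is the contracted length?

Proper length L₀ = 690.9 m
γ = 1/√(1 - 0.727²) = 1.4564
L = L₀/γ = 690.9/1.4564 = 474.4 m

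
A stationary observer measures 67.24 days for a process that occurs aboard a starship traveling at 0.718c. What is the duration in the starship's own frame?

Dilated time Δt = 67.24 days
γ = 1/√(1 - 0.718²) = 1.4367
Δt₀ = Δt/γ = 67.24/1.4367 = 46.80 days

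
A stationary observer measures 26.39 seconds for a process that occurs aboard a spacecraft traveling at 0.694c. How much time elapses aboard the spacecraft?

Dilated time Δt = 26.39 seconds
γ = 1/√(1 - 0.694²) = 1.389
Δt₀ = Δt/γ = 26.39/1.389 = 19.00 seconds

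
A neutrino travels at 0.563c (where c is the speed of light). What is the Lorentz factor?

v/c = 0.563, so (v/c)² = 0.316969
1 - (v/c)² = 0.683031
γ = 1/√(0.683031) = 1.210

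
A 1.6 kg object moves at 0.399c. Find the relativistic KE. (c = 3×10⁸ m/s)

γ = 1/√(1 - 0.399²) = 1.09057
γ - 1 = 0.09057
KE = (γ-1)mc² = 0.09057 × 1.6 × (3×10⁸)² = 1.304×10¹⁶ J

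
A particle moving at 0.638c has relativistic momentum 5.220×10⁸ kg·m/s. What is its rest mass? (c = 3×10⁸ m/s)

γ = 1/√(1 - 0.638²) = 1.299
v = 0.638 × 3×10⁸ = 1.914×10⁸ m/s
m = p/(γv) = 5.220×10⁸/(1.299 × 1.914×10⁸) = 2.100 kg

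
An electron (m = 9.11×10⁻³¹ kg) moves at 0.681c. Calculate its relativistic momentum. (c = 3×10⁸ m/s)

γ = 1/√(1 - 0.681²) = 1.366
v = 0.681 × 3×10⁸ = 2.043×10⁸ m/s
p = γmv = 1.366 × 9.11×10⁻³¹ × 2.043×10⁸ = 2.542×10⁻²² kg·m/s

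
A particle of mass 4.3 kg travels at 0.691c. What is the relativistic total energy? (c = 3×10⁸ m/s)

γ = 1/√(1 - 0.691²) = 1.3834
mc² = 4.3 × (3×10⁸)² = 3.870×10¹⁷ J
E = γmc² = 1.3834 × 3.870×10¹⁷ = 5.354×10¹⁷ J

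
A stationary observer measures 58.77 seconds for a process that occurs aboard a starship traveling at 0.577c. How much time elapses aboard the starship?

Dilated time Δt = 58.77 seconds
γ = 1/√(1 - 0.577²) = 1.2244
Δt₀ = Δt/γ = 58.77/1.2244 = 48.00 seconds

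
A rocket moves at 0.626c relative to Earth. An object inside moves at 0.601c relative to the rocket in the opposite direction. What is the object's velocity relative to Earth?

Object's velocity in rocket frame is u' = -0.601c
u = (u' + v)/(1 + u'v/c²) = (v - 0.601)/(1 - 0.601·v/c²)
Numerator: 0.626 - 0.601 = 0.025
Denominator: 1 - 0.376226 = 0.623774
u = 0.025/0.623774 = 0.04008c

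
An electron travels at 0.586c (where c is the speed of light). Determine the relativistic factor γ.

v/c = 0.586, so (v/c)² = 0.343396
1 - (v/c)² = 0.656604
γ = 1/√(0.656604) = 1.234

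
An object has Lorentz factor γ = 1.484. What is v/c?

From γ = 1/√(1 - v²/c²):
1/γ² = 1/1.484² = 0.4541
v²/c² = 1 - 0.4541 = 0.5459
v/c = √(0.5459) = 0.7389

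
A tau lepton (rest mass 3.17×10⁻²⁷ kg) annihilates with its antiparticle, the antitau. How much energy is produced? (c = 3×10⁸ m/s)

Both particles have the same rest mass, so total mass = 2m
E = 2m·c² = 2 × 3.17×10⁻²⁷ × (3×10⁸)²
= 2 × 3.17×10⁻²⁷ × 9×10¹⁶
= 5.706×10⁻¹⁰ J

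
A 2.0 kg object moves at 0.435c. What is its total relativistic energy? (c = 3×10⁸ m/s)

γ = 1/√(1 - 0.435²) = 1.1106
mc² = 2.0 × (3×10⁸)² = 1.800×10¹⁷ J
E = γmc² = 1.1106 × 1.800×10¹⁷ = 1.999×10¹⁷ J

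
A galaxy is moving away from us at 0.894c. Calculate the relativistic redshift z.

β = 0.894
(1+β)/(1-β) = 1.894/0.106 = 17.87
√(17.87) = 4.227
z = 4.227 - 1 = 3.227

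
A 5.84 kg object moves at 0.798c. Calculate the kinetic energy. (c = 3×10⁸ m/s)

γ = 1/√(1 - 0.798²) = 1.6593
γ - 1 = 0.6593
KE = (γ-1)mc² = 0.6593 × 5.84 × (3×10⁸)² = 3.465×10¹⁷ J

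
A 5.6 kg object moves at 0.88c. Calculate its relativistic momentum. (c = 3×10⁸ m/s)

γ = 1/√(1 - 0.88²) = 2.1054
v = 0.88 × 3×10⁸ = 2.640×10⁸ m/s
p = γmv = 2.1054 × 5.6 × 2.640×10⁸ = 3.113×10⁹ kg·m/s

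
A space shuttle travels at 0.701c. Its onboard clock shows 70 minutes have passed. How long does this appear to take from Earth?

Proper time Δt₀ = 70 minutes
γ = 1/√(1 - 0.701²) = 1.4022
Δt = γΔt₀ = 1.4022 × 70 = 98.15 minutes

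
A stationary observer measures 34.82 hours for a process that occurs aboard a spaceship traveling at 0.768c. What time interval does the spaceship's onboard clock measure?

Dilated time Δt = 34.82 hours
γ = 1/√(1 - 0.768²) = 1.5614
Δt₀ = Δt/γ = 34.82/1.5614 = 22.30 hours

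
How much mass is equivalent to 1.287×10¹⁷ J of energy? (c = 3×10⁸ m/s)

From E = mc², we get m = E/c²
c² = (3×10⁸)² = 9×10¹⁶ m²/s²
m = 1.287×10¹⁷ / 9×10¹⁶ = 1.430 kg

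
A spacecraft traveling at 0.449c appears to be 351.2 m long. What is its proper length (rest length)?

Contracted length L = 351.2 m
γ = 1/√(1 - 0.449²) = 1.119
L₀ = γL = 1.119 × 351.2 = 393.0 m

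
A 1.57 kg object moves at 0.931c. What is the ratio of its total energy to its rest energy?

E = γmc², E₀ = mc²
E/E₀ = γ = 1/√(1 - 0.931²) = 2.740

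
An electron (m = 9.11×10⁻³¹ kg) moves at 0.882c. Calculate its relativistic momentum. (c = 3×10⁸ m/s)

γ = 1/√(1 - 0.882²) = 2.122
v = 0.882 × 3×10⁸ = 2.646×10⁸ m/s
p = γmv = 2.122 × 9.11×10⁻³¹ × 2.646×10⁸ = 5.115×10⁻²² kg·m/s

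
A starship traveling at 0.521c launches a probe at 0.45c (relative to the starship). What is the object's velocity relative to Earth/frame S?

u = (u' + v)/(1 + u'v/c²)
Numerator: 0.45 + 0.521 = 0.971
Denominator: 1 + 0.23445 = 1.23445
u = 0.971/1.23445 = 0.7866c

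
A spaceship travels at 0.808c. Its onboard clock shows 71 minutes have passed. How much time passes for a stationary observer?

Proper time Δt₀ = 71 minutes
γ = 1/√(1 - 0.808²) = 1.697
Δt = γΔt₀ = 1.697 × 71 = 120.5 minutes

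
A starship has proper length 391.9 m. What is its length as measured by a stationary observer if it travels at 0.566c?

Proper length L₀ = 391.9 m
γ = 1/√(1 - 0.566²) = 1.213
L = L₀/γ = 391.9/1.213 = 323.1 m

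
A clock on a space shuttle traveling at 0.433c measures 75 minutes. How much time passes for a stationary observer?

Proper time Δt₀ = 75 minutes
γ = 1/√(1 - 0.433²) = 1.10939
Δt = γΔt₀ = 1.10939 × 75 = 83.20 minutes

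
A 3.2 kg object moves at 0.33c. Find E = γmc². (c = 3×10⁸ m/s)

γ = 1/√(1 - 0.33²) = 1.0593
mc² = 3.2 × (3×10⁸)² = 2.880×10¹⁷ J
E = γmc² = 1.0593 × 2.880×10¹⁷ = 3.051×10¹⁷ J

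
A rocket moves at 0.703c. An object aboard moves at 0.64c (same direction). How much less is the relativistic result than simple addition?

Classical: u' + v = 0.64 + 0.703 = 1.343c
Relativistic: u = (0.64 + 0.703)/(1 + 0.44992) = 1.343/1.44992 = 0.9263c
Difference: 1.343 - 0.9263 = 0.4167c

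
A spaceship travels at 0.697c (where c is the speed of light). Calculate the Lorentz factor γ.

v/c = 0.697, so (v/c)² = 0.485809
1 - (v/c)² = 0.514191
γ = 1/√(0.514191) = 1.395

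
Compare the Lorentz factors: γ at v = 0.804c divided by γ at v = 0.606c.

γ₁ = 1/√(1 - 0.804²) = 1.682
γ₂ = 1/√(1 - 0.606²) = 1.257
γ₁/γ₂ = 1.682/1.257 = 1.338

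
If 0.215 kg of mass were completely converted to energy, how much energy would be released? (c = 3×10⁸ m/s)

Using E = mc²:
c² = (3×10⁸)² = 9×10¹⁶ m²/s²
E = 0.215 × 9×10¹⁶ = 1.935×10¹⁶ J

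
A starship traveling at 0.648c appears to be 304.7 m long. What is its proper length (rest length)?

Contracted length L = 304.7 m
γ = 1/√(1 - 0.648²) = 1.313
L₀ = γL = 1.313 × 304.7 = 400.1 m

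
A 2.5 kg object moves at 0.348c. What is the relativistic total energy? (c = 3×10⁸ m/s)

γ = 1/√(1 - 0.348²) = 1.0667
mc² = 2.5 × (3×10⁸)² = 2.250×10¹⁷ J
E = γmc² = 1.0667 × 2.250×10¹⁷ = 2.400×10¹⁷ J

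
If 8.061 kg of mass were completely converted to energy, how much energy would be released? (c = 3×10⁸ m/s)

Using E = mc²:
c² = (3×10⁸)² = 9×10¹⁶ m²/s²
E = 8.061 × 9×10¹⁶ = 7.255×10¹⁷ J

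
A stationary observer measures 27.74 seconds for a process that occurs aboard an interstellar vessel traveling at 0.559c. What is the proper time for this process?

Dilated time Δt = 27.74 seconds
γ = 1/√(1 - 0.559²) = 1.206
Δt₀ = Δt/γ = 27.74/1.206 = 23.00 seconds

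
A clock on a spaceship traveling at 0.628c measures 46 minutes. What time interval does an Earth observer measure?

Proper time Δt₀ = 46 minutes
γ = 1/√(1 - 0.628²) = 1.285
Δt = γΔt₀ = 1.285 × 46 = 59.11 minutes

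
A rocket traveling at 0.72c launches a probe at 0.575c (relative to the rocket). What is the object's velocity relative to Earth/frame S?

u = (u' + v)/(1 + u'v/c²)
Numerator: 0.575 + 0.72 = 1.295
Denominator: 1 + 0.414 = 1.414
u = 1.295/1.414 = 0.9158c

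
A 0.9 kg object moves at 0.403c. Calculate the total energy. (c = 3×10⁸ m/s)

γ = 1/√(1 - 0.403²) = 1.0927
mc² = 0.9 × (3×10⁸)² = 8.100×10¹⁶ J
E = γmc² = 1.0927 × 8.100×10¹⁶ = 8.851×10¹⁶ J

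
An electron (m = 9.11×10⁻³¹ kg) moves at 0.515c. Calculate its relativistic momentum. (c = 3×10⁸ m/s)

γ = 1/√(1 - 0.515²) = 1.1666
v = 0.515 × 3×10⁸ = 1.545×10⁸ m/s
p = γmv = 1.1666 × 9.11×10⁻³¹ × 1.545×10⁸ = 1.642×10⁻²² kg·m/s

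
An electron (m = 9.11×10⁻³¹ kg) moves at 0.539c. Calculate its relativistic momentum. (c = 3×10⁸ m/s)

γ = 1/√(1 - 0.539²) = 1.187
v = 0.539 × 3×10⁸ = 1.617×10⁸ m/s
p = γmv = 1.187 × 9.11×10⁻³¹ × 1.617×10⁸ = 1.749×10⁻²² kg·m/s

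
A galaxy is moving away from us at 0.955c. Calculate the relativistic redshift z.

β = 0.955
(1+β)/(1-β) = 1.955/0.045 = 43.44
√(43.44) = 6.591
z = 6.591 - 1 = 5.591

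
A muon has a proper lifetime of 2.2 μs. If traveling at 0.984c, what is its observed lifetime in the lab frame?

Proper lifetime τ₀ = 2.2 μs
γ = 1/√(1 - 0.984²) = 5.613
τ = γτ₀ = 5.613 × 2.2 μs = 12.35 μs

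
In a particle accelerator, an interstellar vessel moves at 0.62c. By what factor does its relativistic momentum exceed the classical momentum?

p_rel = γmv, p_class = mv
Ratio = γ = 1/√(1 - 0.62²)
= 1/√(0.6156) = 1.275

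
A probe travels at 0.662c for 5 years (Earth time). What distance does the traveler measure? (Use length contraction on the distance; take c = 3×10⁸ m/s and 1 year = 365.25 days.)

Earth distance: d = v × t = 0.662c × 5 yr = 3.134×10¹⁶ m
γ = 1.334
d' = d/γ = 3.134×10¹⁶/1.334 = 2.349×10¹⁶ m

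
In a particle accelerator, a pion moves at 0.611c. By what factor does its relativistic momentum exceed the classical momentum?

p_rel = γmv, p_class = mv
Ratio = γ = 1/√(1 - 0.611²)
= 1/√(0.626679) = 1.263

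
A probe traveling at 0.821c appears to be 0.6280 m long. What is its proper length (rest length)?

Contracted length L = 0.6280 m
γ = 1/√(1 - 0.821²) = 1.752
L₀ = γL = 1.752 × 0.6280 = 1.100 m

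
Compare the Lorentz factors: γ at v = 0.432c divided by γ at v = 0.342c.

γ₁ = 1/√(1 - 0.432²) = 1.109
γ₂ = 1/√(1 - 0.342²) = 1.064
γ₁/γ₂ = 1.109/1.064 = 1.042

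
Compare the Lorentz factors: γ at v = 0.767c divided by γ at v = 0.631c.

γ₁ = 1/√(1 - 0.767²) = 1.558
γ₂ = 1/√(1 - 0.631²) = 1.289
γ₁/γ₂ = 1.558/1.289 = 1.209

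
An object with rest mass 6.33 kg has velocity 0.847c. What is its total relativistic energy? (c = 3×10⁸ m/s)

γ = 1/√(1 - 0.847²) = 1.881
mc² = 6.33 × (3×10⁸)² = 5.697×10¹⁷ J
E = γmc² = 1.881 × 5.697×10¹⁷ = 1.072×10¹⁸ J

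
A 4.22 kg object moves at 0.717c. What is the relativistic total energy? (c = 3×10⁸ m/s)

γ = 1/√(1 - 0.717²) = 1.43457
mc² = 4.22 × (3×10⁸)² = 3.798×10¹⁷ J
E = γmc² = 1.43457 × 3.798×10¹⁷ = 5.448×10¹⁷ J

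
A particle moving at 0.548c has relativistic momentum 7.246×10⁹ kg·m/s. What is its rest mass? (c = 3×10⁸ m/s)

γ = 1/√(1 - 0.548²) = 1.1955
v = 0.548 × 3×10⁸ = 1.644×10⁸ m/s
m = p/(γv) = 7.246×10⁹/(1.1955 × 1.644×10⁸) = 36.87 kg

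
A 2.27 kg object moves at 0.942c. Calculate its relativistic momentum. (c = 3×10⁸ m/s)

γ = 1/√(1 - 0.942²) = 2.9796
v = 0.942 × 3×10⁸ = 2.826×10⁸ m/s
p = γmv = 2.9796 × 2.27 × 2.826×10⁸ = 1.911×10⁹ kg·m/s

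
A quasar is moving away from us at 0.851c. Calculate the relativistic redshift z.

β = 0.851
(1+β)/(1-β) = 1.851/0.149 = 12.423
√(12.423) = 3.525
z = 3.525 - 1 = 2.525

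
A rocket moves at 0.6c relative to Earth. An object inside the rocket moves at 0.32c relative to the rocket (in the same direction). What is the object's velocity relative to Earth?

u = (u' + v)/(1 + u'v/c²)
Numerator: 0.32 + 0.6 = 0.92
Denominator: 1 + 0.192 = 1.192
u = 0.92/1.192 = 0.7718c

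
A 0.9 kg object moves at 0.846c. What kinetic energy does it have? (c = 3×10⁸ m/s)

γ = 1/√(1 - 0.846²) = 1.8755
γ - 1 = 0.8755
KE = (γ-1)mc² = 0.8755 × 0.9 × (3×10⁸)² = 7.092×10¹⁶ J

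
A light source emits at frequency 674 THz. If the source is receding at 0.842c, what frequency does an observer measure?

β = v/c = 0.842
(1-β)/(1+β) = 0.158/1.842 = 0.08578
Doppler factor = √(0.08578) = 0.2929
f_obs = 674 × 0.2929 = 197.4 THz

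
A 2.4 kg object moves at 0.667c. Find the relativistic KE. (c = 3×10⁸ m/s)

γ = 1/√(1 - 0.667²) = 1.34218
γ - 1 = 0.34218
KE = (γ-1)mc² = 0.34218 × 2.4 × (3×10⁸)² = 7.391×10¹⁶ J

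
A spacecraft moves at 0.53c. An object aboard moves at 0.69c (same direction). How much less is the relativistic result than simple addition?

Classical: u' + v = 0.69 + 0.53 = 1.22c
Relativistic: u = (0.69 + 0.53)/(1 + 0.3657) = 1.22/1.3657 = 0.8933c
Difference: 1.22 - 0.8933 = 0.3267c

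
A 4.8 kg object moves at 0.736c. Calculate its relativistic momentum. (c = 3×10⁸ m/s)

γ = 1/√(1 - 0.736²) = 1.47715
v = 0.736 × 3×10⁸ = 2.208×10⁸ m/s
p = γmv = 1.47715 × 4.8 × 2.208×10⁸ = 1.566×10⁹ kg·m/s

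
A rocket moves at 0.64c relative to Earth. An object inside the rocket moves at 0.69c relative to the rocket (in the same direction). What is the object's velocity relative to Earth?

u = (u' + v)/(1 + u'v/c²)
Numerator: 0.69 + 0.64 = 1.33
Denominator: 1 + 0.4416 = 1.4416
u = 1.33/1.4416 = 0.9226c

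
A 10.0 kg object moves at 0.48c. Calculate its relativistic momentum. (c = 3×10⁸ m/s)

γ = 1/√(1 - 0.48²) = 1.1399
v = 0.48 × 3×10⁸ = 1.440×10⁸ m/s
p = γmv = 1.1399 × 10.0 × 1.440×10⁸ = 1.641×10⁹ kg·m/s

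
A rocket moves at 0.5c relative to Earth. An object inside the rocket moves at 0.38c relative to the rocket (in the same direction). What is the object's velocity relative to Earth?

u = (u' + v)/(1 + u'v/c²)
Numerator: 0.38 + 0.5 = 0.88
Denominator: 1 + 0.19 = 1.19
u = 0.88/1.19 = 0.7395c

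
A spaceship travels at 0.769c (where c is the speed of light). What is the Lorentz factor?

v/c = 0.769, so (v/c)² = 0.591361
1 - (v/c)² = 0.408639
γ = 1/√(0.408639) = 1.564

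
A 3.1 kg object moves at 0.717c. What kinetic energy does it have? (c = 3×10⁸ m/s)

γ = 1/√(1 - 0.717²) = 1.43457
γ - 1 = 0.43457
KE = (γ-1)mc² = 0.43457 × 3.1 × (3×10⁸)² = 1.212×10¹⁷ J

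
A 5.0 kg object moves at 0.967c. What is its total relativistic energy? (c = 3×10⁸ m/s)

γ = 1/√(1 - 0.967²) = 3.925
mc² = 5.0 × (3×10⁸)² = 4.500×10¹⁷ J
E = γmc² = 3.925 × 4.500×10¹⁷ = 1.766×10¹⁸ J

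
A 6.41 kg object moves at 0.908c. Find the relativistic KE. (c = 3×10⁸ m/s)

γ = 1/√(1 - 0.908²) = 2.3868
γ - 1 = 1.3868
KE = (γ-1)mc² = 1.3868 × 6.41 × (3×10⁸)² = 8.000×10¹⁷ J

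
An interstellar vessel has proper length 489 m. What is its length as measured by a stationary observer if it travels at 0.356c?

Proper length L₀ = 489 m
γ = 1/√(1 - 0.356²) = 1.070
L = L₀/γ = 489/1.070 = 457.0 m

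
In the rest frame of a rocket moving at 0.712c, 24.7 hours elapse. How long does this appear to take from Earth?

Proper time Δt₀ = 24.7 hours
γ = 1/√(1 - 0.712²) = 1.4241
Δt = γΔt₀ = 1.4241 × 24.7 = 35.18 hours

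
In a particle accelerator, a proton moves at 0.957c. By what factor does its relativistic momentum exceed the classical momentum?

p_rel = γmv, p_class = mv
Ratio = γ = 1/√(1 - 0.957²)
= 1/√(0.084151) = 3.447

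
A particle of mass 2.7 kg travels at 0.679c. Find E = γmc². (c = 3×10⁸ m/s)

γ = 1/√(1 - 0.679²) = 1.362
mc² = 2.7 × (3×10⁸)² = 2.430×10¹⁷ J
E = γmc² = 1.362 × 2.430×10¹⁷ = 3.310×10¹⁷ J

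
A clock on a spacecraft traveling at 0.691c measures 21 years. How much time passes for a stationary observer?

Proper time Δt₀ = 21 years
γ = 1/√(1 - 0.691²) = 1.3834
Δt = γΔt₀ = 1.3834 × 21 = 29.05 years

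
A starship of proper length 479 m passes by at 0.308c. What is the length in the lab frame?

Proper length L₀ = 479 m
γ = 1/√(1 - 0.308²) = 1.0511
L = L₀/γ = 479/1.0511 = 455.7 m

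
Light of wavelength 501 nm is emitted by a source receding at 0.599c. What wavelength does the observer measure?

β = 0.599
Wavelength Doppler factor = √(1.599/0.401) = √(3.988) = 1.997
λ_obs = 501 × 1.997 = 1000 nm (redshift)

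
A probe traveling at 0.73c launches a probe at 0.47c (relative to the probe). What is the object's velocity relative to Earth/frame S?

u = (u' + v)/(1 + u'v/c²)
Numerator: 0.47 + 0.73 = 1.2
Denominator: 1 + 0.3431 = 1.3431
u = 1.2/1.3431 = 0.8935c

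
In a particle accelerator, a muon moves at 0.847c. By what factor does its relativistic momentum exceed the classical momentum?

p_rel = γmv, p_class = mv
Ratio = γ = 1/√(1 - 0.847²)
= 1/√(0.282591) = 1.881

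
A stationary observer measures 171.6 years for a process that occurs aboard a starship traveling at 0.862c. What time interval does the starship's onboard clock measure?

Dilated time Δt = 171.6 years
γ = 1/√(1 - 0.862²) = 1.9727
Δt₀ = Δt/γ = 171.6/1.9727 = 86.99 years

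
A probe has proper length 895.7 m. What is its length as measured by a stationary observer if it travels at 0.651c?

Proper length L₀ = 895.7 m
γ = 1/√(1 - 0.651²) = 1.3174
L = L₀/γ = 895.7/1.3174 = 679.9 m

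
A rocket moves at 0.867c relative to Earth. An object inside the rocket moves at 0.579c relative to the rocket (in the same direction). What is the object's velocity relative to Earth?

u = (u' + v)/(1 + u'v/c²)
Numerator: 0.579 + 0.867 = 1.446
Denominator: 1 + 0.501993 = 1.501993
u = 1.446/1.501993 = 0.9627c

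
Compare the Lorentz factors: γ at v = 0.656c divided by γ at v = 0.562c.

γ₁ = 1/√(1 - 0.656²) = 1.325
γ₂ = 1/√(1 - 0.562²) = 1.209
γ₁/γ₂ = 1.325/1.209 = 1.096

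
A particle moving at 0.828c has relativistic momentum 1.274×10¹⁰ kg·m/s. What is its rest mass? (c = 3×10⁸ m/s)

γ = 1/√(1 - 0.828²) = 1.7834
v = 0.828 × 3×10⁸ = 2.484×10⁸ m/s
m = p/(γv) = 1.274×10¹⁰/(1.7834 × 2.484×10⁸) = 28.76 kg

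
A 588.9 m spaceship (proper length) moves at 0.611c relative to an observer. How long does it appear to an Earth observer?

Proper length L₀ = 588.9 m
γ = 1/√(1 - 0.611²) = 1.2632
L = L₀/γ = 588.9/1.2632 = 466.2 m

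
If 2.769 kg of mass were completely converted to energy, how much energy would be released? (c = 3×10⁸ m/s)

Using E = mc²:
c² = (3×10⁸)² = 9×10¹⁶ m²/s²
E = 2.769 × 9×10¹⁶ = 2.492×10¹⁷ J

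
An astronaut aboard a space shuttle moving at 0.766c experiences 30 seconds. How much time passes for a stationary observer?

Proper time Δt₀ = 30 seconds
γ = 1/√(1 - 0.766²) = 1.5556
Δt = γΔt₀ = 1.5556 × 30 = 46.67 seconds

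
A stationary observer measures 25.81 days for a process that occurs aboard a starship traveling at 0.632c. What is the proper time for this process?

Dilated time Δt = 25.81 days
γ = 1/√(1 - 0.632²) = 1.2904
Δt₀ = Δt/γ = 25.81/1.2904 = 20.00 days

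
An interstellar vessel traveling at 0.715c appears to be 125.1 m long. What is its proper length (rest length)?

Contracted length L = 125.1 m
γ = 1/√(1 - 0.715²) = 1.430
L₀ = γL = 1.430 × 125.1 = 178.9 m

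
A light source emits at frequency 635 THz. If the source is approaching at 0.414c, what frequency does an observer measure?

β = v/c = 0.414
(1+β)/(1-β) = 1.414/0.586 = 2.413
Doppler factor = √(2.413) = 1.5534
f_obs = 635 × 1.5534 = 986.4 THz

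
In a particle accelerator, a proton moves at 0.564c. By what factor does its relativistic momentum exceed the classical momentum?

p_rel = γmv, p_class = mv
Ratio = γ = 1/√(1 - 0.564²)
= 1/√(0.681904) = 1.211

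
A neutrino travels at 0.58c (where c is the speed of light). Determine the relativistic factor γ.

v/c = 0.58, so (v/c)² = 0.3364
1 - (v/c)² = 0.6636
γ = 1/√(0.6636) = 1.228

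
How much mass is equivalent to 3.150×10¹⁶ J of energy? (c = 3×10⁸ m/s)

From E = mc², we get m = E/c²
c² = (3×10⁸)² = 9×10¹⁶ m²/s²
m = 3.150×10¹⁶ / 9×10¹⁶ = 0.3500 kg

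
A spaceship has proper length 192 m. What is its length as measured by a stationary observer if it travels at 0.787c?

Proper length L₀ = 192 m
γ = 1/√(1 - 0.787²) = 1.6209
L = L₀/γ = 192/1.6209 = 118.5 m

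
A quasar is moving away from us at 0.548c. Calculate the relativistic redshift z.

β = 0.548
(1+β)/(1-β) = 1.548/0.452 = 3.4248
√(3.4248) = 1.8506
z = 1.8506 - 1 = 0.8506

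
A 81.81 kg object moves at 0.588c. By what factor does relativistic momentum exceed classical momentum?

p_rel = γmv, p_class = mv
Ratio = γ = 1/√(1 - 0.588²) = 1.236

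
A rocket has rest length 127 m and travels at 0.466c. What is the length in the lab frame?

Proper length L₀ = 127 m
γ = 1/√(1 - 0.466²) = 1.130
L = L₀/γ = 127/1.130 = 112.4 m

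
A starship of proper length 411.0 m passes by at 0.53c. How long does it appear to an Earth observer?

Proper length L₀ = 411.0 m
γ = 1/√(1 - 0.53²) = 1.1792
L = L₀/γ = 411.0/1.1792 = 348.5 m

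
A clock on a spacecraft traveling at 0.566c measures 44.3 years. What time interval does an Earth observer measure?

Proper time Δt₀ = 44.3 years
γ = 1/√(1 - 0.566²) = 1.213
Δt = γΔt₀ = 1.213 × 44.3 = 53.74 years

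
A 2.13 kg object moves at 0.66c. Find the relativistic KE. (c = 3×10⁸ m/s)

γ = 1/√(1 - 0.66²) = 1.3311
γ - 1 = 0.3311
KE = (γ-1)mc² = 0.3311 × 2.13 × (3×10⁸)² = 6.347×10¹⁶ J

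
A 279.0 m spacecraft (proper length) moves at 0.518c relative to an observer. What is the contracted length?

Proper length L₀ = 279.0 m
γ = 1/√(1 - 0.518²) = 1.169
L = L₀/γ = 279.0/1.169 = 238.7 m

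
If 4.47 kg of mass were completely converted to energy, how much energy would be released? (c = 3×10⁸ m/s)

Using E = mc²:
c² = (3×10⁸)² = 9×10¹⁶ m²/s²
E = 4.47 × 9×10¹⁶ = 4.023×10¹⁷ J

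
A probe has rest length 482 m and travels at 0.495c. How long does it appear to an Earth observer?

Proper length L₀ = 482 m
γ = 1/√(1 - 0.495²) = 1.151
L = L₀/γ = 482/1.151 = 418.8 m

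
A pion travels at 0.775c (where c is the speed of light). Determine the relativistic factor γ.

v/c = 0.775, so (v/c)² = 0.600625
1 - (v/c)² = 0.399375
γ = 1/√(0.399375) = 1.582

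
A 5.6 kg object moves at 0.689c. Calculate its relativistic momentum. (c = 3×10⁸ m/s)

γ = 1/√(1 - 0.689²) = 1.380
v = 0.689 × 3×10⁸ = 2.067×10⁸ m/s
p = γmv = 1.380 × 5.6 × 2.067×10⁸ = 1.597×10⁹ kg·m/s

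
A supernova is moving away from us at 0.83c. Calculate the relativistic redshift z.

β = 0.83
(1+β)/(1-β) = 1.83/0.17 = 10.765
√(10.765) = 3.281
z = 3.281 - 1 = 2.281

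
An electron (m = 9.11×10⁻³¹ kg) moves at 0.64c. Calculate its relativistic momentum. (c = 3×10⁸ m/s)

γ = 1/√(1 - 0.64²) = 1.301
v = 0.64 × 3×10⁸ = 1.920×10⁸ m/s
p = γmv = 1.301 × 9.11×10⁻³¹ × 1.920×10⁸ = 2.276×10⁻²² kg·m/s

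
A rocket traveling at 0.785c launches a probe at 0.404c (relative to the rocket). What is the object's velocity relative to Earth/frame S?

u = (u' + v)/(1 + u'v/c²)
Numerator: 0.404 + 0.785 = 1.189
Denominator: 1 + 0.31714 = 1.31714
u = 1.189/1.31714 = 0.9027c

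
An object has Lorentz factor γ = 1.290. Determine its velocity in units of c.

From γ = 1/√(1 - v²/c²):
1/γ² = 1/1.290² = 0.6009
v²/c² = 1 - 0.6009 = 0.3991
v/c = √(0.3991) = 0.6317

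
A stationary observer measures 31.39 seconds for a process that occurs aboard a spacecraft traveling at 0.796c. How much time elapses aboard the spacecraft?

Dilated time Δt = 31.39 seconds
γ = 1/√(1 - 0.796²) = 1.652
Δt₀ = Δt/γ = 31.39/1.652 = 19.00 seconds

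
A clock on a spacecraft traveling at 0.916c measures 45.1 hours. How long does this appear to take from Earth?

Proper time Δt₀ = 45.1 hours
γ = 1/√(1 - 0.916²) = 2.493
Δt = γΔt₀ = 2.493 × 45.1 = 112.4 hours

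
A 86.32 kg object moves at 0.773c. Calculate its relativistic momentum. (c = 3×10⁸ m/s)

γ = 1/√(1 - 0.773²) = 1.576
v = 0.773 × 3×10⁸ = 2.319×10⁸ m/s
p = γmv = 1.576 × 86.32 × 2.319×10⁸ = 3.155×10¹⁰ kg·m/s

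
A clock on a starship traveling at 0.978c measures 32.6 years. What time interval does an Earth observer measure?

Proper time Δt₀ = 32.6 years
γ = 1/√(1 - 0.978²) = 4.794
Δt = γΔt₀ = 4.794 × 32.6 = 156.3 years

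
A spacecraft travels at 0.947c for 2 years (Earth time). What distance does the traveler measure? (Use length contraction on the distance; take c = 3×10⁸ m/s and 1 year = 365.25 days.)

Earth distance: d = v × t = 0.947c × 2 yr = 1.793×10¹⁶ m
γ = 3.113
d' = d/γ = 1.793×10¹⁶/3.113 = 5.760×10¹⁵ m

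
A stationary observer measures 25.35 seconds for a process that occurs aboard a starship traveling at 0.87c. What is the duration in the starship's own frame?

Dilated time Δt = 25.35 seconds
γ = 1/√(1 - 0.87²) = 2.028
Δt₀ = Δt/γ = 25.35/2.028 = 12.50 seconds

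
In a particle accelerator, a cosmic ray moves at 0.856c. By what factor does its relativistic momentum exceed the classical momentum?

p_rel = γmv, p_class = mv
Ratio = γ = 1/√(1 - 0.856²)
= 1/√(0.267264) = 1.934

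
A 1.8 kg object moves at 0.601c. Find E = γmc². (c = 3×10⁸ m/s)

γ = 1/√(1 - 0.601²) = 1.251
mc² = 1.8 × (3×10⁸)² = 1.620×10¹⁷ J
E = γmc² = 1.251 × 1.620×10¹⁷ = 2.027×10¹⁷ J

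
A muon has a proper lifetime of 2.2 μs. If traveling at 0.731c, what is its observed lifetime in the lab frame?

Proper lifetime τ₀ = 2.2 μs
γ = 1/√(1 - 0.731²) = 1.4655
τ = γτ₀ = 1.4655 × 2.2 μs = 3.224 μs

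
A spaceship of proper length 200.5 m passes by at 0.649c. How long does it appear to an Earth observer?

Proper length L₀ = 200.5 m
γ = 1/√(1 - 0.649²) = 1.3144
L = L₀/γ = 200.5/1.3144 = 152.5 m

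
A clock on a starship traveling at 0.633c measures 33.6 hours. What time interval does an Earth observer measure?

Proper time Δt₀ = 33.6 hours
γ = 1/√(1 - 0.633²) = 1.2917
Δt = γΔt₀ = 1.2917 × 33.6 = 43.40 hours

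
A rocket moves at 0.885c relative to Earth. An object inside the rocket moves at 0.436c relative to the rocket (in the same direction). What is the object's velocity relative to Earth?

u = (u' + v)/(1 + u'v/c²)
Numerator: 0.436 + 0.885 = 1.321
Denominator: 1 + 0.38586 = 1.38586
u = 1.321/1.38586 = 0.9532c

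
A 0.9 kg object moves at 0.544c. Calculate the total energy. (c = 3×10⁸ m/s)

γ = 1/√(1 - 0.544²) = 1.19177
mc² = 0.9 × (3×10⁸)² = 8.100×10¹⁶ J
E = γmc² = 1.19177 × 8.100×10¹⁶ = 9.653×10¹⁶ J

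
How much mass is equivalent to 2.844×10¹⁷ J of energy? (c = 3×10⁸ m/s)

From E = mc², we get m = E/c²
c² = (3×10⁸)² = 9×10¹⁶ m²/s²
m = 2.844×10¹⁷ / 9×10¹⁶ = 3.160 kg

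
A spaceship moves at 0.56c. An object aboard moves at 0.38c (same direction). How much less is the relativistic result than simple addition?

Classical: u' + v = 0.38 + 0.56 = 0.94c
Relativistic: u = (0.38 + 0.56)/(1 + 0.2128) = 0.94/1.2128 = 0.7751c
Difference: 0.94 - 0.7751 = 0.1649c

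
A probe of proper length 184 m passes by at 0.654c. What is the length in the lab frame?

Proper length L₀ = 184 m
γ = 1/√(1 - 0.654²) = 1.322
L = L₀/γ = 184/1.322 = 139.2 m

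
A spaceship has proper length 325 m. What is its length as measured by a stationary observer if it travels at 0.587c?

Proper length L₀ = 325 m
γ = 1/√(1 - 0.587²) = 1.2352
L = L₀/γ = 325/1.2352 = 263.1 m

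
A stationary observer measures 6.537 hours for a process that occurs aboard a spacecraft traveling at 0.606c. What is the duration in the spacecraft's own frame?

Dilated time Δt = 6.537 hours
γ = 1/√(1 - 0.606²) = 1.257
Δt₀ = Δt/γ = 6.537/1.257 = 5.200 hours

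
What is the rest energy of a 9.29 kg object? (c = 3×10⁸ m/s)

c² = (3×10⁸)² = 9.000×10¹⁶ m²/s²
E₀ = mc² = 9.29 × 9.000×10¹⁶ = 8.361×10¹⁷ J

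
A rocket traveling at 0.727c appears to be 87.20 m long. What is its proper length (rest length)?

Contracted length L = 87.20 m
γ = 1/√(1 - 0.727²) = 1.456
L₀ = γL = 1.456 × 87.20 = 127.0 m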